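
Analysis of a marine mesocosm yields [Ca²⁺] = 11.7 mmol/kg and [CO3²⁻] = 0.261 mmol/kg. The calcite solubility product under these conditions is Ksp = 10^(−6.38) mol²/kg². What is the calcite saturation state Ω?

Ω = 7.33

Ksp = 10^(−6.38) = 4.169×10^-7
Ω = [Ca²⁺][CO3²⁻]/Ksp = (11.7×10^-3)(0.261×10^-3) / 4.169×10^-7 = 7.33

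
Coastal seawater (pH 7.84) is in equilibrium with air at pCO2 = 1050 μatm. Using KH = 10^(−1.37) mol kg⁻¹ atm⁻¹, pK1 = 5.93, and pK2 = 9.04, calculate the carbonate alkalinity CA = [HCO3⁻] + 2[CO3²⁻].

[CO2*] = KH · pCO2 = 10^(−1.37) × 1050×10^-6 = 4.479×10^-5 mol/kg
α₀ = 1/(1 + K1/[H⁺] + K1K2/[H⁺]²) = 1/(1 + 10^+1.91 + 10^+0.71) = 0.01144
DIC = [CO2*]/α₀ = 4.479×10^-5 / 0.01144 = 3.915 mmol/kg
CA = (α₁ + 2α₂)·DIC = (0.9299 + 2×0.05867) × 3.915 = 4.10 mmol/kg

CA = 4.10 mmol/kg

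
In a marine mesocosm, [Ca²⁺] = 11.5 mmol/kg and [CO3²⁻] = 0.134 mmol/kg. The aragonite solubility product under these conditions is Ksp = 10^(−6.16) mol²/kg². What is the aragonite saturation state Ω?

Ω = 2.23

Ksp = 10^(−6.16) = 6.918×10^-7
Ω = [Ca²⁺][CO3²⁻]/Ksp = (11.5×10^-3)(0.134×10^-3) / 6.918×10^-7 = 2.23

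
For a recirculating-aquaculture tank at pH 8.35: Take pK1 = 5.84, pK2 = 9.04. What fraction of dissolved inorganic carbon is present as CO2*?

α₀ = 1 / (1 + K1/[H⁺] + K1K2/[H⁺]²) = 1 / (1 + 10^+2.51 + 10^+1.82)
   = 1 / (1 + 323.59 + 66.069) = 1/390.66 = 0.002560

α₀ = 0.00256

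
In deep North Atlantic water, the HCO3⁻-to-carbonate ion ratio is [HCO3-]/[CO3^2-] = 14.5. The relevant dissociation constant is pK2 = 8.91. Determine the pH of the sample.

pH = 7.75

From K2 = [H⁺][CO3^2-]/[HCO3-]:  pH = pK2 − log₁₀([HCO3-]/[CO3^2-])
log₁₀(14.5) = +1.161
pH = 8.91 − (+1.161) = 7.75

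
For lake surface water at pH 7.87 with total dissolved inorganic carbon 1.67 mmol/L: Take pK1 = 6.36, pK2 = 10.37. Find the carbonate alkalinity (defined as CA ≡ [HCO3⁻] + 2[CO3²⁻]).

CA = [HCO3⁻] + 2[CO3²⁻] = (α₁ + 2α₂)·DIC
At pH 7.87: [H⁺]/K1 = 10^-1.51 = 0.030903, K2/[H⁺] = 10^-2.50 = 0.0031623
α₁ = 1/(1 + 0.030903 + 0.0031623) = 1/1.0341 = 0.9671; α₂ = α₁·K2/[H⁺] = 0.003058
α₁ + 2α₂ = 0.9732
CA = 0.9732 × 1.67 = 1.63 mmol/L

CA = 1.63 mmol/L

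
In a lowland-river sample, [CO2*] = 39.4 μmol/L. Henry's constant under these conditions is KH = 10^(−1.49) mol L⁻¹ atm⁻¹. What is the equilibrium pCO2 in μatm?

KH = 10^(−1.49) = 3.236×10^-2 mol L⁻¹ atm⁻¹
pCO2 = [CO2*]/KH = 39.4×10^-6 / 3.236×10^-2 = 1.22×10^-3 atm = 1220 μatm

pCO2 = 1220 μatm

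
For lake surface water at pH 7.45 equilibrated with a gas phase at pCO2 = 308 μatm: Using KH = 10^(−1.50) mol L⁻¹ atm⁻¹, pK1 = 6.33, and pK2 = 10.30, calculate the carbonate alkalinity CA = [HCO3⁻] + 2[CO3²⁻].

[CO2*] = KH · pCO2 = 10^(−1.50) × 308×10^-6 = 9.740×10^-6 mol/L
α₀ = 1/(1 + K1/[H⁺] + K1K2/[H⁺]²) = 1/(1 + 10^+1.12 + 10^-1.73) = 0.07042
DIC = [CO2*]/α₀ = 9.740×10^-6 / 0.07042 = 0.1383 mmol/L
CA = (α₁ + 2α₂)·DIC = (0.9283 + 2×0.001311) × 0.1383 = 0.129 mmol/L

CA = 0.129 mmol/L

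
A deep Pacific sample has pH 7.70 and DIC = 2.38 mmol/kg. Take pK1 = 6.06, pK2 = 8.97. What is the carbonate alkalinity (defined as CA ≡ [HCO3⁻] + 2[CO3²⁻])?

CA = 2.45 mmol/kg

CA = [HCO3⁻] + 2[CO3²⁻] = (α₁ + 2α₂)·DIC
At pH 7.70: [H⁺]/K1 = 10^-1.64 = 0.022909, K2/[H⁺] = 10^-1.27 = 0.053703
α₁ = 1/(1 + 0.022909 + 0.053703) = 1/1.0766 = 0.9288; α₂ = α₁·K2/[H⁺] = 0.04988
α₁ + 2α₂ = 1.0286
CA = 1.0286 × 2.38 = 2.45 mmol/kg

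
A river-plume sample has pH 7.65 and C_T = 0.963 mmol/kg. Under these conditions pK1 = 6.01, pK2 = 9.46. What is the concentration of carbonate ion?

α₂ = 1 / (1 + [H⁺]/K2 + [H⁺]²/(K1K2)) = 1 / (1 + 10^+1.81 + 10^+0.17)
   = 1 / (1 + 64.565 + 1.4791) = 1/67.045 = 0.01492
[CO3²⁻] = α₂ × DIC = 0.01492 × 0.963 = 0.0144 mmol/kg = 14.4 μmol/kg

[CO3²⁻] = 14.4 μmol/kg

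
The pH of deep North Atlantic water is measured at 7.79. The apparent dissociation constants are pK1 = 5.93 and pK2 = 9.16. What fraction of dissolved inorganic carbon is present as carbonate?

α₂ = 1 / (1 + [H⁺]/K2 + [H⁺]²/(K1K2)) = 1 / (1 + 10^+1.37 + 10^-0.49)
   = 1 / (1 + 23.442 + 0.32359) = 1/24.766 = 0.04038

α₂ = 0.0404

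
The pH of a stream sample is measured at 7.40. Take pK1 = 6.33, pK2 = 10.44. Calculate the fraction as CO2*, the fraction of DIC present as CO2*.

α₀ = 0.0784

α₀ = 1 / (1 + K1/[H⁺] + K1K2/[H⁺]²) = 1 / (1 + 10^+1.07 + 10^-1.97)
   = 1 / (1 + 11.749 + 0.010715) = 1/12.760 = 0.07837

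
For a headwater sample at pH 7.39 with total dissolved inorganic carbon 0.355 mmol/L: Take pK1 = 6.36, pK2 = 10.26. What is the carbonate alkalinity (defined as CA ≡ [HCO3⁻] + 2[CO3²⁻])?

CA = 0.325 mmol/L

CA = [HCO3⁻] + 2[CO3²⁻] = (α₁ + 2α₂)·DIC
At pH 7.39: [H⁺]/K1 = 10^-1.03 = 0.093325, K2/[H⁺] = 10^-2.87 = 0.0013490
α₁ = 1/(1 + 0.093325 + 0.0013490) = 1/1.0947 = 0.9135; α₂ = α₁·K2/[H⁺] = 0.001232
α₁ + 2α₂ = 0.9160
CA = 0.9160 × 0.355 = 0.325 mmol/L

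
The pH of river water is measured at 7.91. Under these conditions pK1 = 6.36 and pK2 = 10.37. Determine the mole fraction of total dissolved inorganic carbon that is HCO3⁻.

α₁ = 1 / (1 + [H⁺]/K1 + K2/[H⁺]) = 1 / (1 + 10^-1.55 + 10^-2.46)
   = 1 / (1 + 0.028184 + 0.0034674) = 1/1.0317 = 0.9693

α₁ = 0.969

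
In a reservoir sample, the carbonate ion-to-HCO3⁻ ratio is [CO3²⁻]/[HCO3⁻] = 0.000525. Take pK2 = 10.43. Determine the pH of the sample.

pH = 7.15

From K2 = [H⁺][CO3²⁻]/[HCO3⁻]:  pH = pK2 + log₁₀([CO3²⁻]/[HCO3⁻])
log₁₀(0.000525) = -3.280
pH = 10.43 + (-3.280) = 7.15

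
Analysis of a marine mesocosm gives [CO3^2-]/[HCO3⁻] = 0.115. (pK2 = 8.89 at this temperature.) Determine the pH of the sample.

pH = 7.95

From K2 = [H⁺][CO3^2-]/[HCO3⁻]:  pH = pK2 + log₁₀([CO3^2-]/[HCO3⁻])
log₁₀(0.115) = -0.939
pH = 8.89 + (-0.939) = 7.95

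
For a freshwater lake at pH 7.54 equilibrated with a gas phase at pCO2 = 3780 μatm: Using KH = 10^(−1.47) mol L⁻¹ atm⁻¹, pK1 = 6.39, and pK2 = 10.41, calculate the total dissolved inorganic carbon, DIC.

DIC = 1.94 mmol/L

[CO2*] = KH · pCO2 = 10^(−1.47) × 3780×10^-6 = 1.281×10^-4 mol/L
α₀ = 1/(1 + K1/[H⁺] + K1K2/[H⁺]²) = 1/(1 + 10^+1.15 + 10^-1.72) = 0.06603
DIC = [CO2*]/α₀ = 1.281×10^-4 / 0.06603 = 1.94 mmol/L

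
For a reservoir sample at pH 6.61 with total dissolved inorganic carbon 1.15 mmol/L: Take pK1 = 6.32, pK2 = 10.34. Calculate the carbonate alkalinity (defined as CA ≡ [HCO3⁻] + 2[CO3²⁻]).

CA = 0.760 mmol/L

CA = [HCO3⁻] + 2[CO3²⁻] = (α₁ + 2α₂)·DIC
At pH 6.61: [H⁺]/K1 = 10^-0.29 = 0.51286, K2/[H⁺] = 10^-3.73 = 0.00018621
α₁ = 1/(1 + 0.51286 + 0.00018621) = 1/1.5130 = 0.6609; α₂ = α₁·K2/[H⁺] = 0.0001231
α₁ + 2α₂ = 0.6612
CA = 0.6612 × 1.15 = 0.760 mmol/L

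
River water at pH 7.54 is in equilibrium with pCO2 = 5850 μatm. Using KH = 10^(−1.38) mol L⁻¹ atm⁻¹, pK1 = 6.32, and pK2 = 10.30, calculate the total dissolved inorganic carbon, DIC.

DIC = 4.30 mmol/L

[CO2*] = KH · pCO2 = 10^(−1.38) × 5850×10^-6 = 2.439×10^-4 mol/L
α₀ = 1/(1 + K1/[H⁺] + K1K2/[H⁺]²) = 1/(1 + 10^+1.22 + 10^-1.54) = 0.05674
DIC = [CO2*]/α₀ = 2.439×10^-4 / 0.05674 = 4.30 mmol/L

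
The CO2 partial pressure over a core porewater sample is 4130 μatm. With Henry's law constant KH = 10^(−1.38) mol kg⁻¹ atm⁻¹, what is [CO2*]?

KH = 10^(−1.38) = 4.169×10^-2 mol kg⁻¹ atm⁻¹
[CO2*] = KH · pCO2 = 4.169×10^-2 × 4130×10^-6 atm = 1.72×10^-4 mol/kg

[CO2*] = 172 μmol/kg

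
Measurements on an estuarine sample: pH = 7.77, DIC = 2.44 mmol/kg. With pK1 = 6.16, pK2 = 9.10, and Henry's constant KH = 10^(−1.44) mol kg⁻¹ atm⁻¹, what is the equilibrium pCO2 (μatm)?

pCO2 = 1540 μatm

α₀ = 1 / (1 + K1/[H⁺] + K1K2/[H⁺]²) = 1 / (1 + 10^+1.61 + 10^+0.28)
   = 1 / (1 + 40.738 + 1.9055) = 1/43.643 = 0.02291
[CO2*] = α₀ × DIC = 0.02291 × 2.44 = 0.05591 mmol/kg
pCO2 = [CO2*]/KH = 5.591×10^-5 / 3.631×10^-2 = 1540 μatm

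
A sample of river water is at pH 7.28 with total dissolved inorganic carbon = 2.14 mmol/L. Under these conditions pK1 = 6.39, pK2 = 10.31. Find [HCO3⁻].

[HCO3⁻] = 1.89 mmol/L

α₁ = 1 / (1 + [H⁺]/K1 + K2/[H⁺]) = 1 / (1 + 10^-0.89 + 10^-3.03)
   = 1 / (1 + 0.12882 + 0.00093325) = 1/1.1298 = 0.8851
[HCO3⁻] = α₁ × DIC = 0.8851 × 2.14 = 1.89 mmol/L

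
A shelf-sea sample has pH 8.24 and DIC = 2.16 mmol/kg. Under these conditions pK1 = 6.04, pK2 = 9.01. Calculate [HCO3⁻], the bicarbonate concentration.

[HCO3⁻] = 1.84 mmol/kg

α₁ = 1 / (1 + [H⁺]/K1 + K2/[H⁺]) = 1 / (1 + 10^-2.20 + 10^-0.77)
   = 1 / (1 + 0.0063096 + 0.16982) = 1/1.1761 = 0.8502
[HCO3⁻] = α₁ × DIC = 0.8502 × 2.16 = 1.84 mmol/kg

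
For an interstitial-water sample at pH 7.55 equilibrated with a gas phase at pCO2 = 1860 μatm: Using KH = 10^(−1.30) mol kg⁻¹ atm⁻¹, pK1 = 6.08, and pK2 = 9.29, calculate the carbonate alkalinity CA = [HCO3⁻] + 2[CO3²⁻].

CA = 2.85 mmol/kg

[CO2*] = KH · pCO2 = 10^(−1.30) × 1860×10^-6 = 9.322×10^-5 mol/kg
α₀ = 1/(1 + K1/[H⁺] + K1K2/[H⁺]²) = 1/(1 + 10^+1.47 + 10^-0.27) = 0.03221
DIC = [CO2*]/α₀ = 9.322×10^-5 / 0.03221 = 2.894 mmol/kg
CA = (α₁ + 2α₂)·DIC = (0.9505 + 2×0.01730) × 2.894 = 2.85 mmol/kg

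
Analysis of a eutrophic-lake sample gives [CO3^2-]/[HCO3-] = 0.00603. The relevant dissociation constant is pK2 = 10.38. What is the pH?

From K2 = [H⁺][CO3^2-]/[HCO3-]:  pH = pK2 + log₁₀([CO3^2-]/[HCO3-])
log₁₀(0.00603) = -2.220
pH = 10.38 + (-2.220) = 8.16

pH = 8.16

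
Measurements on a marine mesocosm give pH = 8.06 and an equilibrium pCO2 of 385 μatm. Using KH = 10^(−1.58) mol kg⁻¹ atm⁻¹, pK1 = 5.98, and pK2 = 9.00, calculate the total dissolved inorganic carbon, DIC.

DIC = 1.37 mmol/kg

[CO2*] = KH · pCO2 = 10^(−1.58) × 385×10^-6 = 1.013×10^-5 mol/kg
α₀ = 1/(1 + K1/[H⁺] + K1K2/[H⁺]²) = 1/(1 + 10^+2.08 + 10^+1.14) = 0.007406
DIC = [CO2*]/α₀ = 1.013×10^-5 / 0.007406 = 1.37 mmol/kg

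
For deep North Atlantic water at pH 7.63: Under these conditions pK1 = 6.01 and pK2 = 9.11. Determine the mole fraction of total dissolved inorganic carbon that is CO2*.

α₀ = 0.0227

α₀ = 1 / (1 + K1/[H⁺] + K1K2/[H⁺]²) = 1 / (1 + 10^+1.62 + 10^+0.14)
   = 1 / (1 + 41.687 + 1.3804) = 1/44.067 = 0.02269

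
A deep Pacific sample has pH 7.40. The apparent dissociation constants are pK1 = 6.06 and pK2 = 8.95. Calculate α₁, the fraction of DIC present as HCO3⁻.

α₁ = 0.931

α₁ = 1 / (1 + [H⁺]/K1 + K2/[H⁺]) = 1 / (1 + 10^-1.34 + 10^-1.55)
   = 1 / (1 + 0.045709 + 0.028184) = 1/1.0739 = 0.9312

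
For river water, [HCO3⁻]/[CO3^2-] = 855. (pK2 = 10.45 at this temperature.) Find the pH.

pH = 7.52

From K2 = [H⁺][CO3^2-]/[HCO3⁻]:  pH = pK2 − log₁₀([HCO3⁻]/[CO3^2-])
log₁₀(855) = +2.932
pH = 10.45 − (+2.932) = 7.52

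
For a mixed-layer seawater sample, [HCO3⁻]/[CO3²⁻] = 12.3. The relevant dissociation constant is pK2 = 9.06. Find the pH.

From K2 = [H⁺][CO3²⁻]/[HCO3⁻]:  pH = pK2 − log₁₀([HCO3⁻]/[CO3²⁻])
log₁₀(12.3) = +1.090
pH = 9.06 − (+1.090) = 7.97

pH = 7.97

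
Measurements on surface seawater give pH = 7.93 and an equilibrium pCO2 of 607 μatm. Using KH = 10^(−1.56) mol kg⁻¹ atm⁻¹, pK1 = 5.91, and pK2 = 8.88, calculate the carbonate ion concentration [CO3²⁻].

[CO3²⁻] = 0.196 mmol/kg

[CO2*] = KH · pCO2 = 10^(−1.56) × 607×10^-6 = 1.672×10^-5 mol/kg
α₀ = 1/(1 + K1/[H⁺] + K1K2/[H⁺]²) = 1/(1 + 10^+2.02 + 10^+1.07) = 0.008513
DIC = [CO2*]/α₀ = 1.672×10^-5 / 0.008513 = 1.964 mmol/kg
[CO3²⁻] = α₂·DIC; α₂ = 0.1000, so [CO3²⁻] = 0.1000 × 1.964 = 0.196 mmol/kg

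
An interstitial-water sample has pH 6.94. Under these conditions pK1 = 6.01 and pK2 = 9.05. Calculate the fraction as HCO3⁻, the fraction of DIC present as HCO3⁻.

α₁ = 0.889

α₁ = 1 / (1 + [H⁺]/K1 + K2/[H⁺]) = 1 / (1 + 10^-0.93 + 10^-2.11)
   = 1 / (1 + 0.11749 + 0.0077625) = 1/1.1253 = 0.8887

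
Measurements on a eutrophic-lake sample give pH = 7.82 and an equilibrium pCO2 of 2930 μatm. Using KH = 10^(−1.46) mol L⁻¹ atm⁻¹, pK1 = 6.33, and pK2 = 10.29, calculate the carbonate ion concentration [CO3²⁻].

[CO3²⁻] = 10.6 μmol/L

[CO2*] = KH · pCO2 = 10^(−1.46) × 2930×10^-6 = 1.016×10^-4 mol/L
α₀ = 1/(1 + K1/[H⁺] + K1K2/[H⁺]²) = 1/(1 + 10^+1.49 + 10^-0.98) = 0.03124
DIC = [CO2*]/α₀ = 1.016×10^-4 / 0.03124 = 3.252 mmol/L
[CO3²⁻] = α₂·DIC; α₂ = 0.003271, so [CO3²⁻] = 0.003271 × 3.252 = 0.0106 mmol/L = 10.6 μmol/L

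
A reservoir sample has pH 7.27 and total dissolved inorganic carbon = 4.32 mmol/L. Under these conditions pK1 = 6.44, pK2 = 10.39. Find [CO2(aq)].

[CO2*] = 0.556 mmol/L

α₀ = 1 / (1 + K1/[H⁺] + K1K2/[H⁺]²) = 1 / (1 + 10^+0.83 + 10^-2.29)
   = 1 / (1 + 6.7608 + 0.0051286) = 1/7.7660 = 0.1288
[CO2*] = α₀ × DIC = 0.1288 × 4.32 = 0.556 mmol/L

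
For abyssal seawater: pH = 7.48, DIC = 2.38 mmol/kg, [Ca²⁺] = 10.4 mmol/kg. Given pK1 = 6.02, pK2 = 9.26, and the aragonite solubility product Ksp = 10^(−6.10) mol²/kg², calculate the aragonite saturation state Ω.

Ω = 0.492

α₂ = 1 / (1 + [H⁺]/K2 + [H⁺]²/(K1K2)) = 1 / (1 + 10^+1.78 + 10^+0.32)
   = 1 / (1 + 60.256 + 2.0893) = 1/63.345 = 0.01579
[CO3²⁻] = α₂ × DIC = 0.01579 × 2.38 = 0.03757 mmol/kg
Ksp = 10^(−6.10) = 7.943×10^-7
Ω = [Ca²⁺][CO3²⁻]/Ksp = (10.4×10^-3)(3.757×10^-5) / 7.943×10^-7 = 0.492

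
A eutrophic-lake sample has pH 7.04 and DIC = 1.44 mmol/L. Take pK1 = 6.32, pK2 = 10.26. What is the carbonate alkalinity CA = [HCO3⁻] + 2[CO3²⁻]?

CA = 1.21 mmol/L

CA = [HCO3⁻] + 2[CO3²⁻] = (α₁ + 2α₂)·DIC
At pH 7.04: [H⁺]/K1 = 10^-0.72 = 0.19055, K2/[H⁺] = 10^-3.22 = 0.00060256
α₁ = 1/(1 + 0.19055 + 0.00060256) = 1/1.1911 = 0.8395; α₂ = α₁·K2/[H⁺] = 0.0005059
α₁ + 2α₂ = 0.8405
CA = 0.8405 × 1.44 = 1.21 mmol/L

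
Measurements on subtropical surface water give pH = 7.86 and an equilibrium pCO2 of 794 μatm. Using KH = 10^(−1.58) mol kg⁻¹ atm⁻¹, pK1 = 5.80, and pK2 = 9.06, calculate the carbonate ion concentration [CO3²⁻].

[CO3²⁻] = 0.151 mmol/kg

[CO2*] = KH · pCO2 = 10^(−1.58) × 794×10^-6 = 2.088×10^-5 mol/kg
α₀ = 1/(1 + K1/[H⁺] + K1K2/[H⁺]²) = 1/(1 + 10^+2.06 + 10^+0.86) = 0.008126
DIC = [CO2*]/α₀ = 2.088×10^-5 / 0.008126 = 2.570 mmol/kg
[CO3²⁻] = α₂·DIC; α₂ = 0.05887, so [CO3²⁻] = 0.05887 × 2.570 = 0.151 mmol/kg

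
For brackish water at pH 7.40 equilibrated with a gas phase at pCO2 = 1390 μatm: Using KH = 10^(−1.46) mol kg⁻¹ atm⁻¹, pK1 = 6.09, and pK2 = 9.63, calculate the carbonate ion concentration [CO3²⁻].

[CO2*] = KH · pCO2 = 10^(−1.46) × 1390×10^-6 = 4.820×10^-5 mol/kg
α₀ = 1/(1 + K1/[H⁺] + K1K2/[H⁺]²) = 1/(1 + 10^+1.31 + 10^-0.92) = 0.04643
DIC = [CO2*]/α₀ = 4.820×10^-5 / 0.04643 = 1.038 mmol/kg
[CO3²⁻] = α₂·DIC; α₂ = 0.005582, so [CO3²⁻] = 0.005582 × 1.038 = 0.00579 mmol/kg = 5.79 μmol/kg

[CO3²⁻] = 5.79 μmol/kg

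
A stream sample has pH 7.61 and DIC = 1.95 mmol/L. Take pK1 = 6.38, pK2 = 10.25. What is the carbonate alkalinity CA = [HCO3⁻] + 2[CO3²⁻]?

CA = 1.85 mmol/L

CA = [HCO3⁻] + 2[CO3²⁻] = (α₁ + 2α₂)·DIC
At pH 7.61: [H⁺]/K1 = 10^-1.23 = 0.058884, K2/[H⁺] = 10^-2.64 = 0.0022909
α₁ = 1/(1 + 0.058884 + 0.0022909) = 1/1.0612 = 0.9424; α₂ = α₁·K2/[H⁺] = 0.002159
α₁ + 2α₂ = 0.9467
CA = 0.9467 × 1.95 = 1.85 mmol/L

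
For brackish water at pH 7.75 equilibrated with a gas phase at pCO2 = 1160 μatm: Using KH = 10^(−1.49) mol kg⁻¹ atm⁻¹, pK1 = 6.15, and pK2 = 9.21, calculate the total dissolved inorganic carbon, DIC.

[CO2*] = KH · pCO2 = 10^(−1.49) × 1160×10^-6 = 3.754×10^-5 mol/kg
α₀ = 1/(1 + K1/[H⁺] + K1K2/[H⁺]²) = 1/(1 + 10^+1.60 + 10^+0.14) = 0.02370
DIC = [CO2*]/α₀ = 3.754×10^-5 / 0.02370 = 1.58 mmol/kg

DIC = 1.58 mmol/kg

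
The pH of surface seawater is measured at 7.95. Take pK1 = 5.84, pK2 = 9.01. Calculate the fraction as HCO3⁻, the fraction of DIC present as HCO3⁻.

α₁ = 0.913

α₁ = 1 / (1 + [H⁺]/K1 + K2/[H⁺]) = 1 / (1 + 10^-2.11 + 10^-1.06)
   = 1 / (1 + 0.0077625 + 0.087096) = 1/1.0949 = 0.9134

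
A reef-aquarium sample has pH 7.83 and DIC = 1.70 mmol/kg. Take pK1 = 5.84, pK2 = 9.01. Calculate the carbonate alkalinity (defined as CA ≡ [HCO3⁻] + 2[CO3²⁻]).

CA = [HCO3⁻] + 2[CO3²⁻] = (α₁ + 2α₂)·DIC
At pH 7.83: [H⁺]/K1 = 10^-1.99 = 0.010233, K2/[H⁺] = 10^-1.18 = 0.066069
α₁ = 1/(1 + 0.010233 + 0.066069) = 1/1.0763 = 0.9291; α₂ = α₁·K2/[H⁺] = 0.06139
α₁ + 2α₂ = 1.0519
CA = 1.0519 × 1.70 = 1.79 mmol/kg

CA = 1.79 mmol/kg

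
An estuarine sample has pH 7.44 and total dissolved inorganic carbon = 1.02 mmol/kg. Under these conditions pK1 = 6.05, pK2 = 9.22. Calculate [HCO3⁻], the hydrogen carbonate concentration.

α₁ = 1 / (1 + [H⁺]/K1 + K2/[H⁺]) = 1 / (1 + 10^-1.39 + 10^-1.78)
   = 1 / (1 + 0.040738 + 0.016596) = 1/1.0573 = 0.9458
[HCO3⁻] = α₁ × DIC = 0.9458 × 1.02 = 0.965 mmol/kg

[HCO3⁻] = 0.965 mmol/kg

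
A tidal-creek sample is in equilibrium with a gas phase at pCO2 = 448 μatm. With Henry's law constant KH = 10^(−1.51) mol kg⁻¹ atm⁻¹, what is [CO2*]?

[CO2*] = 13.8 μmol/kg

KH = 10^(−1.51) = 3.090×10^-2 mol kg⁻¹ atm⁻¹
[CO2*] = KH · pCO2 = 3.090×10^-2 × 448×10^-6 atm = 1.38×10^-5 mol/kg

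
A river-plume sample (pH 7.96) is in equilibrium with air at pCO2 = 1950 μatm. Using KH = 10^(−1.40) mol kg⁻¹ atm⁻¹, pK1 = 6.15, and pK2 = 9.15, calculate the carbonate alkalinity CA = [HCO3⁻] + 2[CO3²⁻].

CA = 5.66 mmol/kg

[CO2*] = KH · pCO2 = 10^(−1.40) × 1950×10^-6 = 7.763×10^-5 mol/kg
α₀ = 1/(1 + K1/[H⁺] + K1K2/[H⁺]²) = 1/(1 + 10^+1.81 + 10^+0.62) = 0.01434
DIC = [CO2*]/α₀ = 7.763×10^-5 / 0.01434 = 5.414 mmol/kg
CA = (α₁ + 2α₂)·DIC = (0.9259 + 2×0.05978) × 5.414 = 5.66 mmol/kg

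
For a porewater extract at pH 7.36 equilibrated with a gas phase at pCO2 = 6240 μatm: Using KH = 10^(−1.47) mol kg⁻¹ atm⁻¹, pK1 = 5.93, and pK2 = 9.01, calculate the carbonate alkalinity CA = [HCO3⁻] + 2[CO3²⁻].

CA = 5.95 mmol/kg

[CO2*] = KH · pCO2 = 10^(−1.47) × 6240×10^-6 = 2.114×10^-4 mol/kg
α₀ = 1/(1 + K1/[H⁺] + K1K2/[H⁺]²) = 1/(1 + 10^+1.43 + 10^-0.22) = 0.03507
DIC = [CO2*]/α₀ = 2.114×10^-4 / 0.03507 = 6.030 mmol/kg
CA = (α₁ + 2α₂)·DIC = (0.9438 + 2×0.02113) × 6.030 = 5.95 mmol/kg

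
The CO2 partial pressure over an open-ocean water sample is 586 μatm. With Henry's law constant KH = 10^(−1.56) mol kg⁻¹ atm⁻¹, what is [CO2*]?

[CO2*] = 16.1 μmol/kg

KH = 10^(−1.56) = 2.754×10^-2 mol kg⁻¹ atm⁻¹
[CO2*] = KH · pCO2 = 2.754×10^-2 × 586×10^-6 atm = 1.61×10^-5 mol/kg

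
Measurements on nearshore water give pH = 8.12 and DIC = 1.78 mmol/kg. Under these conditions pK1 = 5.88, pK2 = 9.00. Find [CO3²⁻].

[CO3²⁻] = 0.206 mmol/kg

α₂ = 1 / (1 + [H⁺]/K2 + [H⁺]²/(K1K2)) = 1 / (1 + 10^+0.88 + 10^-1.36)
   = 1 / (1 + 7.5858 + 0.043652) = 1/8.6294 = 0.1159
[CO3²⁻] = α₂ × DIC = 0.1159 × 1.78 = 0.206 mmol/kg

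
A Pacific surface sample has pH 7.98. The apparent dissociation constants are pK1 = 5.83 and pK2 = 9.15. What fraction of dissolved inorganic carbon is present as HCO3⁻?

α₁ = 1 / (1 + [H⁺]/K1 + K2/[H⁺]) = 1 / (1 + 10^-2.15 + 10^-1.17)
   = 1 / (1 + 0.0070795 + 0.067608) = 1/1.0747 = 0.9305

α₁ = 0.931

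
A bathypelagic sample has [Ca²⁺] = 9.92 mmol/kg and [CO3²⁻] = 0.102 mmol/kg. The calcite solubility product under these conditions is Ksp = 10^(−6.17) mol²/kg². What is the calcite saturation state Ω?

Ω = 1.50

Ksp = 10^(−6.17) = 6.761×10^-7
Ω = [Ca²⁺][CO3²⁻]/Ksp = (9.92×10^-3)(0.102×10^-3) / 6.761×10^-7 = 1.50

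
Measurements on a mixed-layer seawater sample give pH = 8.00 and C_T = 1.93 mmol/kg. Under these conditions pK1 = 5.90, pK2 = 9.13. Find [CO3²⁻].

α₂ = 1 / (1 + [H⁺]/K2 + [H⁺]²/(K1K2)) = 1 / (1 + 10^+1.13 + 10^-0.97)
   = 1 / (1 + 13.490 + 0.10715) = 1/14.597 = 0.06851
[CO3²⁻] = α₂ × DIC = 0.06851 × 1.93 = 0.132 mmol/kg

[CO3²⁻] = 0.132 mmol/kg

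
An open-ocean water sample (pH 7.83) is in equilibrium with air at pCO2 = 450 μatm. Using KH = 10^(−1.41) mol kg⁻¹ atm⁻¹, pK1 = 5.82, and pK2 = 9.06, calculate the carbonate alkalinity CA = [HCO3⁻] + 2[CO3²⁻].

[CO2*] = KH · pCO2 = 10^(−1.41) × 450×10^-6 = 1.751×10^-5 mol/kg
α₀ = 1/(1 + K1/[H⁺] + K1K2/[H⁺]²) = 1/(1 + 10^+2.01 + 10^+0.78) = 0.009145
DIC = [CO2*]/α₀ = 1.751×10^-5 / 0.009145 = 1.914 mmol/kg
CA = (α₁ + 2α₂)·DIC = (0.9358 + 2×0.05510) × 1.914 = 2.00 mmol/kg

CA = 2.00 mmol/kg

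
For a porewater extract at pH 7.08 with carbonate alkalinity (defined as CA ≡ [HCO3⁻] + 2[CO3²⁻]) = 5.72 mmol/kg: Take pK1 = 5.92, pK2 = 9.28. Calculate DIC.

DIC = 6.08 mmol/kg

CA = [HCO3⁻] + 2[CO3²⁻] = (α₁ + 2α₂)·DIC
At pH 7.08: [H⁺]/K1 = 10^-1.16 = 0.069183, K2/[H⁺] = 10^-2.20 = 0.0063096
α₁ = 1/(1 + 0.069183 + 0.0063096) = 1/1.0755 = 0.9298; α₂ = α₁·K2/[H⁺] = 0.005867
α₁ + 2α₂ = 0.9415
DIC = CA / (α₁ + 2α₂) = 5.72 / 0.9415 = 6.08 mmol/kg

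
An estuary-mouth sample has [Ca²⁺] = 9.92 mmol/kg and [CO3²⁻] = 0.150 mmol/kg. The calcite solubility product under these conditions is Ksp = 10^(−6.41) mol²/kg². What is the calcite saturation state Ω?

Ω = 3.82

Ksp = 10^(−6.41) = 3.890×10^-7
Ω = [Ca²⁺][CO3²⁻]/Ksp = (9.92×10^-3)(0.150×10^-3) / 3.890×10^-7 = 3.82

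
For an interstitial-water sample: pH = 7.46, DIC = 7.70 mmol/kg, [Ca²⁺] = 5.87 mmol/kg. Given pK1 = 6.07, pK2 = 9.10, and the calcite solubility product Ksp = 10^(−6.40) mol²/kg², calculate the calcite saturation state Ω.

α₂ = 1 / (1 + [H⁺]/K2 + [H⁺]²/(K1K2)) = 1 / (1 + 10^+1.64 + 10^+0.25)
   = 1 / (1 + 43.652 + 1.7783) = 1/46.430 = 0.02154
[CO3²⁻] = α₂ × DIC = 0.02154 × 7.70 = 0.1658 mmol/kg
Ksp = 10^(−6.40) = 3.981×10^-7
Ω = [Ca²⁺][CO3²⁻]/Ksp = (5.87×10^-3)(1.658×10^-4) / 3.981×10^-7 = 2.45

Ω = 2.45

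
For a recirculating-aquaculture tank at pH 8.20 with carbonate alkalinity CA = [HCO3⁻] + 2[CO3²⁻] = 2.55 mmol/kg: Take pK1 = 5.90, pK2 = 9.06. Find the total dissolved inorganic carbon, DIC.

CA = [HCO3⁻] + 2[CO3²⁻] = (α₁ + 2α₂)·DIC
At pH 8.20: [H⁺]/K1 = 10^-2.30 = 0.0050119, K2/[H⁺] = 10^-0.86 = 0.13804
α₁ = 1/(1 + 0.0050119 + 0.13804) = 1/1.1431 = 0.8749; α₂ = α₁·K2/[H⁺] = 0.1208
α₁ + 2α₂ = 1.1164
DIC = CA / (α₁ + 2α₂) = 2.55 / 1.1164 = 2.28 mmol/kg

DIC = 2.28 mmol/kg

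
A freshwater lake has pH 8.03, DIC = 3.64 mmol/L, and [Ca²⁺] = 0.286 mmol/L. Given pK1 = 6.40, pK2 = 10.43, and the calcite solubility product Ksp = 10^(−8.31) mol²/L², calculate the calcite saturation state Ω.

Ω = 0.824

α₂ = 1 / (1 + [H⁺]/K2 + [H⁺]²/(K1K2)) = 1 / (1 + 10^+2.40 + 10^+0.77)
   = 1 / (1 + 251.19 + 5.8884) = 1/258.08 = 0.003875
[CO3²⁻] = α₂ × DIC = 0.003875 × 3.64 = 0.01410 mmol/L = 14.10 μmol/L
Ksp = 10^(−8.31) = 4.898×10^-9
Ω = [Ca²⁺][CO3²⁻]/Ksp = (0.286×10^-3)(1.410×10^-5) / 4.898×10^-9 = 0.824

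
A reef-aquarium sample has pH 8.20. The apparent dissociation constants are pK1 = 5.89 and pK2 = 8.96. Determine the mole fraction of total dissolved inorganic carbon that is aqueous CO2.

α₀ = 1 / (1 + K1/[H⁺] + K1K2/[H⁺]²) = 1 / (1 + 10^+2.31 + 10^+1.55)
   = 1 / (1 + 204.17 + 35.481) = 1/240.66 = 0.004155

α₀ = 0.00416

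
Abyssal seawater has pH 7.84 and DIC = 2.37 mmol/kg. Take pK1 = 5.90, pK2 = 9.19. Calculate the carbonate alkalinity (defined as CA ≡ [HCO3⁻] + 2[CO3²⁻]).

CA = [HCO3⁻] + 2[CO3²⁻] = (α₁ + 2α₂)·DIC
At pH 7.84: [H⁺]/K1 = 10^-1.94 = 0.011482, K2/[H⁺] = 10^-1.35 = 0.044668
α₁ = 1/(1 + 0.011482 + 0.044668) = 1/1.0561 = 0.9468; α₂ = α₁·K2/[H⁺] = 0.04229
α₁ + 2α₂ = 1.0314
CA = 1.0314 × 2.37 = 2.44 mmol/kg

CA = 2.44 mmol/kg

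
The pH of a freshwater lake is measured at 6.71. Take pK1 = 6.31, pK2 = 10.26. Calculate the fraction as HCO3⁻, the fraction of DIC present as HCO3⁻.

α₁ = 1 / (1 + [H⁺]/K1 + K2/[H⁺]) = 1 / (1 + 10^-0.40 + 10^-3.55)
   = 1 / (1 + 0.39811 + 0.00028184) = 1/1.3984 = 0.7151

α₁ = 0.715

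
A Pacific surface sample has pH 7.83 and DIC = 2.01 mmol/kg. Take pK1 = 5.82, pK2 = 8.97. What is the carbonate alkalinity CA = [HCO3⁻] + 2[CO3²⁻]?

CA = 2.13 mmol/kg

CA = [HCO3⁻] + 2[CO3²⁻] = (α₁ + 2α₂)·DIC
At pH 7.83: [H⁺]/K1 = 10^-2.01 = 0.0097724, K2/[H⁺] = 10^-1.14 = 0.072444
α₁ = 1/(1 + 0.0097724 + 0.072444) = 1/1.0822 = 0.9240; α₂ = α₁·K2/[H⁺] = 0.06694
α₁ + 2α₂ = 1.0579
CA = 1.0579 × 2.01 = 2.13 mmol/kg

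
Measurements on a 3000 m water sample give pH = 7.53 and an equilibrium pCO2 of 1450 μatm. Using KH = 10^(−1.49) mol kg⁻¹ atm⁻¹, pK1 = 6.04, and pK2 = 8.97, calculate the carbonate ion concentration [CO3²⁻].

[CO3²⁻] = 0.0526 mmol/kg

[CO2*] = KH · pCO2 = 10^(−1.49) × 1450×10^-6 = 4.692×10^-5 mol/kg
α₀ = 1/(1 + K1/[H⁺] + K1K2/[H⁺]²) = 1/(1 + 10^+1.49 + 10^+0.05) = 0.03028
DIC = [CO2*]/α₀ = 4.692×10^-5 / 0.03028 = 1.550 mmol/kg
[CO3²⁻] = α₂·DIC; α₂ = 0.03397, so [CO3²⁻] = 0.03397 × 1.550 = 0.0526 mmol/kg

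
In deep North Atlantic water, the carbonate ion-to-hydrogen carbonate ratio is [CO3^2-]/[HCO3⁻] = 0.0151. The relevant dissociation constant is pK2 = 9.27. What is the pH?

pH = 7.45

From K2 = [H⁺][CO3^2-]/[HCO3⁻]:  pH = pK2 + log₁₀([CO3^2-]/[HCO3⁻])
log₁₀(0.0151) = -1.821
pH = 9.27 + (-1.821) = 7.45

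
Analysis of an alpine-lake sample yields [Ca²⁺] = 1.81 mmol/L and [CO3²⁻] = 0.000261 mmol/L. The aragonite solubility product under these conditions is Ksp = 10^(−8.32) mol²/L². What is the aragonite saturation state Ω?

Ω = 0.0987

Ksp = 10^(−8.32) = 4.786×10^-9
Ω = [Ca²⁺][CO3²⁻]/Ksp = (1.81×10^-3)(0.000261×10^-3) / 4.786×10^-9 = 0.0987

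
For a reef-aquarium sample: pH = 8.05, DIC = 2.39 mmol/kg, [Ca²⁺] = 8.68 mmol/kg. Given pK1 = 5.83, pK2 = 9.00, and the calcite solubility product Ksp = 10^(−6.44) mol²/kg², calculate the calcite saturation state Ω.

Ω = 5.73

α₂ = 1 / (1 + [H⁺]/K2 + [H⁺]²/(K1K2)) = 1 / (1 + 10^+0.95 + 10^-1.27)
   = 1 / (1 + 8.9125 + 0.053703) = 1/9.9662 = 0.1003
[CO3²⁻] = α₂ × DIC = 0.1003 × 2.39 = 0.2398 mmol/kg
Ksp = 10^(−6.44) = 3.631×10^-7
Ω = [Ca²⁺][CO3²⁻]/Ksp = (8.68×10^-3)(2.398×10^-4) / 3.631×10^-7 = 5.73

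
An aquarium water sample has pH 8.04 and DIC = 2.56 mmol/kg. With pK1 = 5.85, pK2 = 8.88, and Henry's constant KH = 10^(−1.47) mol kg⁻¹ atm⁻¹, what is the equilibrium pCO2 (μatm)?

α₀ = 1 / (1 + K1/[H⁺] + K1K2/[H⁺]²) = 1 / (1 + 10^+2.19 + 10^+1.35)
   = 1 / (1 + 154.88 + 22.387) = 1/178.27 = 0.005610
[CO2*] = α₀ × DIC = 0.005610 × 2.56 = 0.01436 mmol/kg = 14.36 μmol/kg
pCO2 = [CO2*]/KH = 1.436×10^-5 / 3.388×10^-2 = 424 μatm

pCO2 = 424 μatm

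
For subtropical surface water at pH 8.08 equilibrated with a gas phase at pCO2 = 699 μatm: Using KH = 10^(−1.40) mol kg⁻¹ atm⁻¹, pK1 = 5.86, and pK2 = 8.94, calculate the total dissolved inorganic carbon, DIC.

[CO2*] = KH · pCO2 = 10^(−1.40) × 699×10^-6 = 2.783×10^-5 mol/kg
α₀ = 1/(1 + K1/[H⁺] + K1K2/[H⁺]²) = 1/(1 + 10^+2.22 + 10^+1.36) = 0.005267
DIC = [CO2*]/α₀ = 2.783×10^-5 / 0.005267 = 5.28 mmol/kg

DIC = 5.28 mmol/kg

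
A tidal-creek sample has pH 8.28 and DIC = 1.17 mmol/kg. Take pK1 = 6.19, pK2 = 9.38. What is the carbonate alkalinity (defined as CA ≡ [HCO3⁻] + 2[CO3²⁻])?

CA = [HCO3⁻] + 2[CO3²⁻] = (α₁ + 2α₂)·DIC
At pH 8.28: [H⁺]/K1 = 10^-2.09 = 0.0081283, K2/[H⁺] = 10^-1.10 = 0.079433
α₁ = 1/(1 + 0.0081283 + 0.079433) = 1/1.0876 = 0.9195; α₂ = α₁·K2/[H⁺] = 0.07304
α₁ + 2α₂ = 1.0656
CA = 1.0656 × 1.17 = 1.25 mmol/kg

CA = 1.25 mmol/kg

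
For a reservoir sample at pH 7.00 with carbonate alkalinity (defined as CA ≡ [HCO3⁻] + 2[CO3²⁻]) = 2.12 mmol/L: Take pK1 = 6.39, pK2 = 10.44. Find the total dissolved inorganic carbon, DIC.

DIC = 2.64 mmol/L

CA = [HCO3⁻] + 2[CO3²⁻] = (α₁ + 2α₂)·DIC
At pH 7.00: [H⁺]/K1 = 10^-0.61 = 0.24547, K2/[H⁺] = 10^-3.44 = 0.00036308
α₁ = 1/(1 + 0.24547 + 0.00036308) = 1/1.2458 = 0.8027; α₂ = α₁·K2/[H⁺] = 0.0002914
α₁ + 2α₂ = 0.8033
DIC = CA / (α₁ + 2α₂) = 2.12 / 0.8033 = 2.64 mmol/L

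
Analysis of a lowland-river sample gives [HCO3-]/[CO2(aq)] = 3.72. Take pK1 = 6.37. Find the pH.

From K1 = [H⁺][HCO3-]/[CO2(aq)]:  pH = pK1 + log₁₀([HCO3-]/[CO2(aq)])
log₁₀(3.72) = +0.571
pH = 6.37 + (+0.571) = 6.94

pH = 6.94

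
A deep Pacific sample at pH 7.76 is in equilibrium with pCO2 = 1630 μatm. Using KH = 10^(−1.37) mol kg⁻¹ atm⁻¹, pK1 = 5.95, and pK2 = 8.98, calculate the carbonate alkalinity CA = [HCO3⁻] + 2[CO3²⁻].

[CO2*] = KH · pCO2 = 10^(−1.37) × 1630×10^-6 = 6.953×10^-5 mol/kg
α₀ = 1/(1 + K1/[H⁺] + K1K2/[H⁺]²) = 1/(1 + 10^+1.81 + 10^+0.59) = 0.01440
DIC = [CO2*]/α₀ = 6.953×10^-5 / 0.01440 = 4.829 mmol/kg
CA = (α₁ + 2α₂)·DIC = (0.9296 + 2×0.05601) × 4.829 = 5.03 mmol/kg

CA = 5.03 mmol/kg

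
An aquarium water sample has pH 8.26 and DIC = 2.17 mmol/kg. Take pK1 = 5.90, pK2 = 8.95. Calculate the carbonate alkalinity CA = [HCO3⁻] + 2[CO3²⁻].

CA = 2.53 mmol/kg

CA = [HCO3⁻] + 2[CO3²⁻] = (α₁ + 2α₂)·DIC
At pH 8.26: [H⁺]/K1 = 10^-2.36 = 0.0043652, K2/[H⁺] = 10^-0.69 = 0.20417
α₁ = 1/(1 + 0.0043652 + 0.20417) = 1/1.2085 = 0.8274; α₂ = α₁·K2/[H⁺] = 0.1689
α₁ + 2α₂ = 1.1653
CA = 1.1653 × 2.17 = 2.53 mmol/kg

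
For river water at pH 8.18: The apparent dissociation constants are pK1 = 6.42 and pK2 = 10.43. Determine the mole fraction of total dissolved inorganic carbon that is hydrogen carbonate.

α₁ = 0.978

α₁ = 1 / (1 + [H⁺]/K1 + K2/[H⁺]) = 1 / (1 + 10^-1.76 + 10^-2.25)
   = 1 / (1 + 0.017378 + 0.0056234) = 1/1.0230 = 0.9775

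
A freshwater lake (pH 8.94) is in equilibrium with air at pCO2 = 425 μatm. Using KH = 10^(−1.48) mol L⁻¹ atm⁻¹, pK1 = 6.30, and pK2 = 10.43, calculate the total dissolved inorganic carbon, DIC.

DIC = 6.36 mmol/L

[CO2*] = KH · pCO2 = 10^(−1.48) × 425×10^-6 = 1.407×10^-5 mol/L
α₀ = 1/(1 + K1/[H⁺] + K1K2/[H⁺]²) = 1/(1 + 10^+2.64 + 10^+1.15) = 0.002214
DIC = [CO2*]/α₀ = 1.407×10^-5 / 0.002214 = 6.36 mmol/L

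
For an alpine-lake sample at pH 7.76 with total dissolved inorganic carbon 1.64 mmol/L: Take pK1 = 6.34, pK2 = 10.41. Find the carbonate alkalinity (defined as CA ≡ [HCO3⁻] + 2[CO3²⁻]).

CA = [HCO3⁻] + 2[CO3²⁻] = (α₁ + 2α₂)·DIC
At pH 7.76: [H⁺]/K1 = 10^-1.42 = 0.038019, K2/[H⁺] = 10^-2.65 = 0.0022387
α₁ = 1/(1 + 0.038019 + 0.0022387) = 1/1.0403 = 0.9613; α₂ = α₁·K2/[H⁺] = 0.002152
α₁ + 2α₂ = 0.9656
CA = 0.9656 × 1.64 = 1.58 mmol/L

CA = 1.58 mmol/L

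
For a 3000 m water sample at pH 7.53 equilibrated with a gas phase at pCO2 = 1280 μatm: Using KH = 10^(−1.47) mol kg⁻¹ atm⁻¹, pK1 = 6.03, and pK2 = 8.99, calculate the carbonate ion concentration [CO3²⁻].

[CO2*] = KH · pCO2 = 10^(−1.47) × 1280×10^-6 = 4.337×10^-5 mol/kg
α₀ = 1/(1 + K1/[H⁺] + K1K2/[H⁺]²) = 1/(1 + 10^+1.50 + 10^+0.04) = 0.02966
DIC = [CO2*]/α₀ = 4.337×10^-5 / 0.02966 = 1.462 mmol/kg
[CO3²⁻] = α₂·DIC; α₂ = 0.03252, so [CO3²⁻] = 0.03252 × 1.462 = 0.0476 mmol/kg

[CO3²⁻] = 0.0476 mmol/kg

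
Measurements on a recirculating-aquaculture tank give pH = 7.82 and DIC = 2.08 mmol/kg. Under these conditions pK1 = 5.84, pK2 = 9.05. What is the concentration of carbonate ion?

α₂ = 1 / (1 + [H⁺]/K2 + [H⁺]²/(K1K2)) = 1 / (1 + 10^+1.23 + 10^-0.75)
   = 1 / (1 + 16.982 + 0.17783) = 1/18.160 = 0.05507
[CO3²⁻] = α₂ × DIC = 0.05507 × 2.08 = 0.115 mmol/kg

[CO3²⁻] = 0.115 mmol/kg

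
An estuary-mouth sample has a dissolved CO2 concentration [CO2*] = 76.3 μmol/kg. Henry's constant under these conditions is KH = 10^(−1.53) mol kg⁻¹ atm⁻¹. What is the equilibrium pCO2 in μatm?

pCO2 = 2590 μatm

KH = 10^(−1.53) = 2.951×10^-2 mol kg⁻¹ atm⁻¹
pCO2 = [CO2*]/KH = 76.3×10^-6 / 2.951×10^-2 = 2.59×10^-3 atm = 2590 μatm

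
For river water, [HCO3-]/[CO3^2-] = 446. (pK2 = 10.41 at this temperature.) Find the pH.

From K2 = [H⁺][CO3^2-]/[HCO3-]:  pH = pK2 − log₁₀([HCO3-]/[CO3^2-])
log₁₀(446) = +2.649
pH = 10.41 − (+2.649) = 7.76

pH = 7.76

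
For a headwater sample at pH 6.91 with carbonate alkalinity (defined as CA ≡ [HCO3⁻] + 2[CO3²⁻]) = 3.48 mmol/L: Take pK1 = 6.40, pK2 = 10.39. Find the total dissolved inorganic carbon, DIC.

DIC = 4.55 mmol/L

CA = [HCO3⁻] + 2[CO3²⁻] = (α₁ + 2α₂)·DIC
At pH 6.91: [H⁺]/K1 = 10^-0.51 = 0.30903, K2/[H⁺] = 10^-3.48 = 0.00033113
α₁ = 1/(1 + 0.30903 + 0.00033113) = 1/1.3094 = 0.7637; α₂ = α₁·K2/[H⁺] = 0.0002529
α₁ + 2α₂ = 0.7642
DIC = CA / (α₁ + 2α₂) = 3.48 / 0.7642 = 4.55 mmol/L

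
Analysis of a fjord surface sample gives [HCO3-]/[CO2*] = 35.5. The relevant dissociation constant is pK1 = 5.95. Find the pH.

From K1 = [H⁺][HCO3-]/[CO2*]:  pH = pK1 + log₁₀([HCO3-]/[CO2*])
log₁₀(35.5) = +1.550
pH = 5.95 + (+1.550) = 7.50

pH = 7.50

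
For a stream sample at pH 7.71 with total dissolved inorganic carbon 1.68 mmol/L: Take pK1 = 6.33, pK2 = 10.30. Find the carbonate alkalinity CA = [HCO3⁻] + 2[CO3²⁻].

CA = 1.62 mmol/L

CA = [HCO3⁻] + 2[CO3²⁻] = (α₁ + 2α₂)·DIC
At pH 7.71: [H⁺]/K1 = 10^-1.38 = 0.041687, K2/[H⁺] = 10^-2.59 = 0.0025704
α₁ = 1/(1 + 0.041687 + 0.0025704) = 1/1.0443 = 0.9576; α₂ = α₁·K2/[H⁺] = 0.002461
α₁ + 2α₂ = 0.9625
CA = 0.9625 × 1.68 = 1.62 mmol/L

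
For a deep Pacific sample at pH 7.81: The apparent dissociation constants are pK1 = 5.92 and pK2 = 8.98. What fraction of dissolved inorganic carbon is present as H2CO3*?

α₀ = 0.0119

α₀ = 1 / (1 + K1/[H⁺] + K1K2/[H⁺]²) = 1 / (1 + 10^+1.89 + 10^+0.72)
   = 1 / (1 + 77.625 + 5.2481) = 1/83.873 = 0.01192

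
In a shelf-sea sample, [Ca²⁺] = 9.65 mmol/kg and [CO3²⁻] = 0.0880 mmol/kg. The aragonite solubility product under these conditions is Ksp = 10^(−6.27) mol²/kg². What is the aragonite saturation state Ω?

Ksp = 10^(−6.27) = 5.370×10^-7
Ω = [Ca²⁺][CO3²⁻]/Ksp = (9.65×10^-3)(0.0880×10^-3) / 5.370×10^-7 = 1.58

Ω = 1.58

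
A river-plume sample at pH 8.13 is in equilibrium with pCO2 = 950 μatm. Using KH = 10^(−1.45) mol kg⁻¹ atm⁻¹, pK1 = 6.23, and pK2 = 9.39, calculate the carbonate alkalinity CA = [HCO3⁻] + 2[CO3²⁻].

[CO2*] = KH · pCO2 = 10^(−1.45) × 950×10^-6 = 3.371×10^-5 mol/kg
α₀ = 1/(1 + K1/[H⁺] + K1K2/[H⁺]²) = 1/(1 + 10^+1.90 + 10^+0.64) = 0.01179
DIC = [CO2*]/α₀ = 3.371×10^-5 / 0.01179 = 2.858 mmol/kg
CA = (α₁ + 2α₂)·DIC = (0.9367 + 2×0.05148) × 2.858 = 2.97 mmol/kg

CA = 2.97 mmol/kg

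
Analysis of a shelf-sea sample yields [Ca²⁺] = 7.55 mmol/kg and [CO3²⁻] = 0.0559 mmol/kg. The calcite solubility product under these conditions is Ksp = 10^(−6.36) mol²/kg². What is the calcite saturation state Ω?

Ω = 0.967

Ksp = 10^(−6.36) = 4.365×10^-7
Ω = [Ca²⁺][CO3²⁻]/Ksp = (7.55×10^-3)(0.0559×10^-3) / 4.365×10^-7 = 0.967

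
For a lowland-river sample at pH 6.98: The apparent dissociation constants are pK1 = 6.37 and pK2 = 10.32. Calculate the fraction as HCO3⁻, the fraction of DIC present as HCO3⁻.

α₁ = 1 / (1 + [H⁺]/K1 + K2/[H⁺]) = 1 / (1 + 10^-0.61 + 10^-3.34)
   = 1 / (1 + 0.24547 + 0.00045709) = 1/1.2459 = 0.8026

α₁ = 0.803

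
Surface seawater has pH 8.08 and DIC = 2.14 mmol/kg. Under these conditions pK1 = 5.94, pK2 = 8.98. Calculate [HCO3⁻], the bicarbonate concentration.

α₁ = 1 / (1 + [H⁺]/K1 + K2/[H⁺]) = 1 / (1 + 10^-2.14 + 10^-0.90)
   = 1 / (1 + 0.0072444 + 0.12589) = 1/1.1331 = 0.8825
[HCO3⁻] = α₁ × DIC = 0.8825 × 2.14 = 1.89 mmol/kg

[HCO3⁻] = 1.89 mmol/kg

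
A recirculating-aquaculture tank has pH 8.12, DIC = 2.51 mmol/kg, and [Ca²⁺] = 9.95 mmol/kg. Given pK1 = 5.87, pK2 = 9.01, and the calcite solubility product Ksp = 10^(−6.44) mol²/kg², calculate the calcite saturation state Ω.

α₂ = 1 / (1 + [H⁺]/K2 + [H⁺]²/(K1K2)) = 1 / (1 + 10^+0.89 + 10^-1.36)
   = 1 / (1 + 7.7625 + 0.043652) = 1/8.8061 = 0.1136
[CO3²⁻] = α₂ × DIC = 0.1136 × 2.51 = 0.2850 mmol/kg
Ksp = 10^(−6.44) = 3.631×10^-7
Ω = [Ca²⁺][CO3²⁻]/Ksp = (9.95×10^-3)(2.850×10^-4) / 3.631×10^-7 = 7.81

Ω = 7.81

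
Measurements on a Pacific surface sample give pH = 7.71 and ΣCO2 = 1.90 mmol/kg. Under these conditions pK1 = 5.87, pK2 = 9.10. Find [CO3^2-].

α₂ = 1 / (1 + [H⁺]/K2 + [H⁺]²/(K1K2)) = 1 / (1 + 10^+1.39 + 10^-0.45)
   = 1 / (1 + 24.547 + 0.35481) = 1/25.902 = 0.03861
[CO3²⁻] = α₂ × DIC = 0.03861 × 1.90 = 0.0734 mmol/kg

[CO3²⁻] = 0.0734 mmol/kg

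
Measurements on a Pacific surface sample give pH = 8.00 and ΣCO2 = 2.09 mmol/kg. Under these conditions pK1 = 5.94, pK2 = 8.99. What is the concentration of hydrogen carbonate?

[HCO3⁻] = 1.88 mmol/kg

α₁ = 1 / (1 + [H⁺]/K1 + K2/[H⁺]) = 1 / (1 + 10^-2.06 + 10^-0.99)
   = 1 / (1 + 0.0087096 + 0.10233) = 1/1.1110 = 0.9001
[HCO3⁻] = α₁ × DIC = 0.9001 × 2.09 = 1.88 mmol/kg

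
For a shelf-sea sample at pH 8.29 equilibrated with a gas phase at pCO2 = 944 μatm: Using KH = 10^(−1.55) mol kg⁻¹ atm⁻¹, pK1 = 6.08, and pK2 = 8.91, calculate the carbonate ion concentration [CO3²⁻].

[CO3²⁻] = 1.04 mmol/kg

[CO2*] = KH · pCO2 = 10^(−1.55) × 944×10^-6 = 2.661×10^-5 mol/kg
α₀ = 1/(1 + K1/[H⁺] + K1K2/[H⁺]²) = 1/(1 + 10^+2.21 + 10^+1.59) = 0.004948
DIC = [CO2*]/α₀ = 2.661×10^-5 / 0.004948 = 5.377 mmol/kg
[CO3²⁻] = α₂·DIC; α₂ = 0.1925, so [CO3²⁻] = 0.1925 × 5.377 = 1.04 mmol/kg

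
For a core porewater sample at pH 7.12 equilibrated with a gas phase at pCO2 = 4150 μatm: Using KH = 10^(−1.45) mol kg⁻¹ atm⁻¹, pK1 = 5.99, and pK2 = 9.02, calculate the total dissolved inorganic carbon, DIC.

[CO2*] = KH · pCO2 = 10^(−1.45) × 4150×10^-6 = 1.472×10^-4 mol/kg
α₀ = 1/(1 + K1/[H⁺] + K1K2/[H⁺]²) = 1/(1 + 10^+1.13 + 10^-0.77) = 0.06822
DIC = [CO2*]/α₀ = 1.472×10^-4 / 0.06822 = 2.16 mmol/kg

DIC = 2.16 mmol/kg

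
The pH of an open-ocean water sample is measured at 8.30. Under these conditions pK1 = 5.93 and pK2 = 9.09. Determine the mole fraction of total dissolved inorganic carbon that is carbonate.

α₂ = 0.139

α₂ = 1 / (1 + [H⁺]/K2 + [H⁺]²/(K1K2)) = 1 / (1 + 10^+0.79 + 10^-1.58)
   = 1 / (1 + 6.1660 + 0.026303) = 1/7.1923 = 0.1390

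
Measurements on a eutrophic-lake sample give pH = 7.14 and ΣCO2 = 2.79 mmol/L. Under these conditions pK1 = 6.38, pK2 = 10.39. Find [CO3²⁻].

α₂ = 1 / (1 + [H⁺]/K2 + [H⁺]²/(K1K2)) = 1 / (1 + 10^+3.25 + 10^+2.49)
   = 1 / (1 + 1778.3 + 309.03) = 1/2088.3 = 0.0004789
[CO3²⁻] = α₂ × DIC = 0.0004789 × 2.79 = 0.00134 mmol/L = 1.34 μmol/L

[CO3²⁻] = 1.34 μmol/L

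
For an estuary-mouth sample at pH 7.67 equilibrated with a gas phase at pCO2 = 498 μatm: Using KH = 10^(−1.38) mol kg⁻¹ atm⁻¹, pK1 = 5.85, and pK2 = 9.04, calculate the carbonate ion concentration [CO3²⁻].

[CO3²⁻] = 0.0585 mmol/kg

[CO2*] = KH · pCO2 = 10^(−1.38) × 498×10^-6 = 2.076×10^-5 mol/kg
α₀ = 1/(1 + K1/[H⁺] + K1K2/[H⁺]²) = 1/(1 + 10^+1.82 + 10^+0.45) = 0.01431
DIC = [CO2*]/α₀ = 2.076×10^-5 / 0.01431 = 1.451 mmol/kg
[CO3²⁻] = α₂·DIC; α₂ = 0.04033, so [CO3²⁻] = 0.04033 × 1.451 = 0.0585 mmol/kg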